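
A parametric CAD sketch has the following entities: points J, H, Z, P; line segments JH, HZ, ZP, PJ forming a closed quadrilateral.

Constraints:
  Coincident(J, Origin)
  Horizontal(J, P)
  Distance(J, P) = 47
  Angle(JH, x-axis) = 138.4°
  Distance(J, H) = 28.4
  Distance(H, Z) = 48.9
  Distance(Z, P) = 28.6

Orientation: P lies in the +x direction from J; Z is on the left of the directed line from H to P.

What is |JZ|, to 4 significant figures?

34.71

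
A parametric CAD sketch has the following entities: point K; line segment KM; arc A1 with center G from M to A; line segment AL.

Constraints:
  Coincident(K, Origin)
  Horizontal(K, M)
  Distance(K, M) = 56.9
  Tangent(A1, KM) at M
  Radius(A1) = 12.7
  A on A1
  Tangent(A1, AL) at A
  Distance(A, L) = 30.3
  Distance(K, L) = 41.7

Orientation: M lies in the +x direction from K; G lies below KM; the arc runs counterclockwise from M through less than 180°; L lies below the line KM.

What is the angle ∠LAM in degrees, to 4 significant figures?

152.7°

Checks: ∠(GM, MK) = 90.00° ✓; |GM| = 12.70 ✓; |GA| = 12.70 ✓; ∠(GA, AL) = 90.00° ✓; |AL| = 30.30 ✓; |KL| = 41.70 ✓.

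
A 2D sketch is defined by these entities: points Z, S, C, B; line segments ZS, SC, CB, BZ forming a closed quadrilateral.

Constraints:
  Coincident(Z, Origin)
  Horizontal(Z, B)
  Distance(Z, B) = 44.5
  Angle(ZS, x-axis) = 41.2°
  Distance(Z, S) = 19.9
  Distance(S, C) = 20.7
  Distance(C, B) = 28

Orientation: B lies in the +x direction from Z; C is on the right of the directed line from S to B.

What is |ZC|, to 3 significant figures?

19.0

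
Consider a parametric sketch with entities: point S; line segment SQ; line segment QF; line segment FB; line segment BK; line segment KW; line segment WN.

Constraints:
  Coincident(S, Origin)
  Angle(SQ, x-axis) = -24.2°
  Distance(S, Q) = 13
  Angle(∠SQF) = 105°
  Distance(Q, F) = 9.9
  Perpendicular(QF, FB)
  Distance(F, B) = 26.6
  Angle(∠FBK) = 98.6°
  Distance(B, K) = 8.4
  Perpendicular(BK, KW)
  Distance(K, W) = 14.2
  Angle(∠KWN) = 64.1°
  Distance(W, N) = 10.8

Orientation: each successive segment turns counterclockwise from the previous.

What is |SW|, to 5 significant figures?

3.1025

∠FBK = 98.6° gives BK at -137.80° from the x-axis; with |BK| = 8.4, K = (-8.7216, 13.512). BK is perpendicular to KW, so KW runs at -47.800°; with |KW| = 14.2, W = (0.81680, 2.9931). Then |SW| = |W − S| = 3.1025.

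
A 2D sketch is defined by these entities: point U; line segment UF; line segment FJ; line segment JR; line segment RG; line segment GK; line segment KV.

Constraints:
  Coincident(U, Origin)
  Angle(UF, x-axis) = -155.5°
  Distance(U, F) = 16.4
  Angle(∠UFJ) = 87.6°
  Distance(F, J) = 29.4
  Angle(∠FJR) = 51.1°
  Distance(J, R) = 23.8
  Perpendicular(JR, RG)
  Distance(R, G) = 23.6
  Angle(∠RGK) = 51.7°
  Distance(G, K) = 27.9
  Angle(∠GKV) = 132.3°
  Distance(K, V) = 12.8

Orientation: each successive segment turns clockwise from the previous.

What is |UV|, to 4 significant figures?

35.06

∠RGK = 51.7° gives GK at 124.9° from the x-axis; with |GK| = 27.9, K = (-25.98, 13.85). ∠GKV = 132.3° gives KV at 77.20° from the x-axis; with |KV| = 12.8, V = (-23.15, 26.33). Then |UV| = |V − U| = 35.06.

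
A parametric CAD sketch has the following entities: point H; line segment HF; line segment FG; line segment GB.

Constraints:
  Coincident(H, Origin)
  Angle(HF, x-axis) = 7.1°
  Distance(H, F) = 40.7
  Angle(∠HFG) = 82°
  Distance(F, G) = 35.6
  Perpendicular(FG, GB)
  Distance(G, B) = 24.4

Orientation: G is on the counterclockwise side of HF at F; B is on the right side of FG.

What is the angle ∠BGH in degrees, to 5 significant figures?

143.40°

H is at the origin; HF runs at 7.1° with length 40.7, so F = 40.7·(cos 7.1°, sin 7.1°) = (40.388, 5.0306). ∠HFG = 82.0°, so FG runs at 7.1° + (180° − 82.0°) = 105.10° from the x-axis; with |FG| = 35.6, G = F + 35.6·(cos 105.10°, sin 105.10°) = (31.114, 39.401). FG is perpendicular to GB; with |GB| = 24.4 on the right of FG, B = G + 24.4·(0.96547, 0.26050) = (54.671, 45.758). Then cos ∠BGH = GB·GH / (|GB||GH|), giving 143.40°.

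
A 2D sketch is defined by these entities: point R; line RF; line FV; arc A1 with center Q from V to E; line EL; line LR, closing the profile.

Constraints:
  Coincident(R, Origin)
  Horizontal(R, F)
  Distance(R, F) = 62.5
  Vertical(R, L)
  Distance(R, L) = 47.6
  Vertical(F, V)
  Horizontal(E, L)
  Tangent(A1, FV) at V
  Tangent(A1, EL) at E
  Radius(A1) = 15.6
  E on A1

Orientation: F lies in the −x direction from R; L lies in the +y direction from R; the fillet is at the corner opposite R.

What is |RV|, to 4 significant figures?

70.22

R is at the origin; R and F share the same y with |RF| = 62.5 and F on the −x side, so F = (-62.50, 0.000). RL is vertical with |RL| = 47.6 and L on the +y side, so L = (0.000, 47.60). The virtual corner opposite R is at (-62.50, 47.60). Since A1 is tangent to FV there, QV ⟂ FV and tangency of A1 to EL means the radius QE is perpendicular to EL, with radius 15.6, so the center Q sits 15.6 in from both sides at Q = (-46.90, 32.00). That places the tangent points at V = (-62.50, 32.00) on FV and E = (-46.90, 47.60) on EL. Then |RV| = |V − R| = 70.22.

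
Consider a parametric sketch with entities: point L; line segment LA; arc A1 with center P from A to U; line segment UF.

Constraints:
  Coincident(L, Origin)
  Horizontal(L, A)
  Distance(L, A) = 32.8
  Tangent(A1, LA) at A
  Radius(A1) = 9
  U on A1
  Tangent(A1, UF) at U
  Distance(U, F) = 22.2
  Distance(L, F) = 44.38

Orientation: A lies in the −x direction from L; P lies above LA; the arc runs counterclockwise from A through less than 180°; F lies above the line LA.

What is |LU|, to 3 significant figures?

26.7

Checks: |PU| = 9.000 ✓; ∠(PU, UF) = 90.00° ✓; |UF| = 22.20 ✓; |LF| = 44.38 ✓.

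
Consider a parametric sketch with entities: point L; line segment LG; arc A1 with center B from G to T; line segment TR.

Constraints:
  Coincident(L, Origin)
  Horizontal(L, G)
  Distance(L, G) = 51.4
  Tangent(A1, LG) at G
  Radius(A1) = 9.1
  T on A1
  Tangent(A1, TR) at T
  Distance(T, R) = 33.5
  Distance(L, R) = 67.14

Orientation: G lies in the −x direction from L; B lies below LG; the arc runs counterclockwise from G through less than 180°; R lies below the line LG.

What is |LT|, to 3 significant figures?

61.3

L is at the origin; LG is horizontal with |LG| = 51.4 and G on the −x side, so G = (-51.4, 0.00). A1 meets LG tangentially, so BG is at right angles to LG, so B = G + (0, -9.1) = (-51.4, -9.10). Since BT ⟂ TR (tangency), |BR| = √(9.1² + 33.5²) = 34.7 regardless of where T sits on A1. So R lies on both circle(L, 67.14) and circle(B, 34.7); the below-LG intersection is R = (-50.9, -43.8). T is the foot of the tangent from R: T = (-60.1, -11.6).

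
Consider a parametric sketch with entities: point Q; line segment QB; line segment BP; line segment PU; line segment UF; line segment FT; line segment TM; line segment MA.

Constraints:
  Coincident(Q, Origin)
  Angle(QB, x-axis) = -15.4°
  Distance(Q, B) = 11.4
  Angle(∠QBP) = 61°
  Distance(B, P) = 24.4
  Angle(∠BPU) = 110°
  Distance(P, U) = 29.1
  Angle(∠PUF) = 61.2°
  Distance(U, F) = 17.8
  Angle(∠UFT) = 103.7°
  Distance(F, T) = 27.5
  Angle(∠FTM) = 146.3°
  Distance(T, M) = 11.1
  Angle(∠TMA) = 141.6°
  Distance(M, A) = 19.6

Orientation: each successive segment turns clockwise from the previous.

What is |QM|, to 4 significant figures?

26.60

∠UFT = 103.7° gives FT at -39.50° from the x-axis; with |FT| = 27.5, T = (2.891, -15.27). ∠FTM = 146.3° gives TM at -73.20° from the x-axis; with |TM| = 11.1, M = (6.099, -25.89). Then |QM| = |M − Q| = 26.60.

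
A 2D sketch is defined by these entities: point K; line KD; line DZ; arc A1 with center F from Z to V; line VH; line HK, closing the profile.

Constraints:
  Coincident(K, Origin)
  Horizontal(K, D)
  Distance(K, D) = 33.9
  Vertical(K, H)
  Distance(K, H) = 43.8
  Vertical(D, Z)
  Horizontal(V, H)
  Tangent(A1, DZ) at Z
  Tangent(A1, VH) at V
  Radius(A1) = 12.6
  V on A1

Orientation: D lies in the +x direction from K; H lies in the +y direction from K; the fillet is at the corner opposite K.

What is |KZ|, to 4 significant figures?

46.07

K is at the origin; KD is horizontal with |KD| = 33.9 and D on the +x side, so D = (33.90, 0.000). KH is vertical with |KH| = 43.8 and H on the +y side, so H = (0.000, 43.80). The virtual corner opposite K is at (33.90, 43.80). A1 meets DZ tangentially, so FZ is at right angles to DZ and since A1 is tangent to VH there, FV ⟂ VH, with radius 12.6, so the center F sits 12.6 in from both sides at F = (21.30, 31.20). That places the tangent points at Z = (33.90, 31.20) on DZ and V = (21.30, 43.80) on VH. Then |KZ| = |Z − K| = 46.07.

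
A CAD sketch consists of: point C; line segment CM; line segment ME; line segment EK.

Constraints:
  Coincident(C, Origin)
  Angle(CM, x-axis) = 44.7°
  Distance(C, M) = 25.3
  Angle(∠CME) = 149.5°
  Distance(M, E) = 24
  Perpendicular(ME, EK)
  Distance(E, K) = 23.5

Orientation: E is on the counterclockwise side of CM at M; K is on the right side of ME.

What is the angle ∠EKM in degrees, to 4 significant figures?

45.60°

C is at the origin; CM runs at 44.7° with length 25.3, so M = 25.3·(cos 44.7°, sin 44.7°) = (17.98, 17.80). ∠CME = 149.5°, so ME runs at 44.7° + (180° − 149.5°) = 75.20° from the x-axis; with |ME| = 24.0, E = M + 24.0·(cos 75.20°, sin 75.20°) = (24.11, 41.00). The perpendicularity gives EK at right angles to ME; with |EK| = 23.5 on the right of ME, K = E + 23.5·(0.9668, -0.2554) = (46.83, 35.00). Then cos ∠EKM = KE·KM / (|KE||KM|), giving 45.60°.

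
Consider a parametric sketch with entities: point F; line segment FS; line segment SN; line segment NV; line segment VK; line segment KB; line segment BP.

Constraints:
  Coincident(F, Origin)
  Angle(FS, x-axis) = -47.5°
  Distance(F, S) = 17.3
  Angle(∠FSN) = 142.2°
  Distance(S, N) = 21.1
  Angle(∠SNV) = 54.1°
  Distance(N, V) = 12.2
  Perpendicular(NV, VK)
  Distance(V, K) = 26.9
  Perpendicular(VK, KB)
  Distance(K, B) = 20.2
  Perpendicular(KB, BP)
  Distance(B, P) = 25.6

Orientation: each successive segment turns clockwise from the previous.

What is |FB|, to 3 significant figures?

37.3

NV is perpendicular to VK, so VK runs at 58.8°; with |VK| = 26.9, K = (16.9, -4.45). VK ⟂ KB, so KB runs at -31.2°; with |KB| = 20.2, B = (34.2, -14.9). Then |FB| = |B − F| = 37.3.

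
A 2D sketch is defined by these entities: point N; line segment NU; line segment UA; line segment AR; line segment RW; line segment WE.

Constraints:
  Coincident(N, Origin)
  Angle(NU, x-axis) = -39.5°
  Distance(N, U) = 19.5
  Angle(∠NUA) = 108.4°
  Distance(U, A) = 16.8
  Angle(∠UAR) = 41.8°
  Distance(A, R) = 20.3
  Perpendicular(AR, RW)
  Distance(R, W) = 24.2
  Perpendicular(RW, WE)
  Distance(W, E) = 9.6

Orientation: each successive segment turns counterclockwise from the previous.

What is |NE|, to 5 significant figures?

29.434

N is at the origin; NU runs at -39.5° with length 19.5, so U = (15.047, -12.404). ∠NUA = 108.4° gives UA at 32.100° from the x-axis; with |UA| = 16.8, A = (29.278, -3.4760). ∠UAR = 41.8° gives AR at 170.30° from the x-axis; with |AR| = 20.3, R = (9.2685, -0.055695). AR ⟂ RW, so RW runs at -99.700°; with |RW| = 24.2, W = (5.1911, -23.910). RW is perpendicular to WE, so WE runs at -9.7000°; with |WE| = 9.6, E = (14.654, -25.527). Then |NE| = |E − N| = 29.434.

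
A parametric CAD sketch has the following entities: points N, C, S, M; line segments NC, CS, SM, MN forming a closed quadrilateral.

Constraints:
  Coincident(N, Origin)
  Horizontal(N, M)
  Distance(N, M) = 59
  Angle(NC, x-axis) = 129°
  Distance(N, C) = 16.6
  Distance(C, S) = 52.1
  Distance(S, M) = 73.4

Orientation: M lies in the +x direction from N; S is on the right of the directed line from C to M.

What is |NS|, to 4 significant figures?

38.86

Checks: |CS| = 52.10 ✓; |SM| = 73.40 ✓.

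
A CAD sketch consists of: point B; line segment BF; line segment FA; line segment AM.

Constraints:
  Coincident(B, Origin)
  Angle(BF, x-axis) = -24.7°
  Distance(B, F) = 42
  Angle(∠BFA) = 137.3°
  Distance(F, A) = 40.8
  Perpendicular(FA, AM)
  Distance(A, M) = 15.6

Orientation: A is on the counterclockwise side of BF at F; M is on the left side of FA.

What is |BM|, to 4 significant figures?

72.82

B is at the origin; BF runs at -24.7° with length 42.0, so F = 42.0·(cos -24.7°, sin -24.7°) = (38.16, -17.55). ∠BFA = 137.3°, so FA runs at -24.7° + (180° − 137.3°) = 18.00° from the x-axis; with |FA| = 40.8, A = F + 40.8·(cos 18.00°, sin 18.00°) = (76.96, -4.943). FA is perpendicular to AM; with |AM| = 15.6 on the left of FA, M = A + 15.6·(-0.3090, 0.9511) = (72.14, 9.894). Then |BM| = |M − B| = 72.82.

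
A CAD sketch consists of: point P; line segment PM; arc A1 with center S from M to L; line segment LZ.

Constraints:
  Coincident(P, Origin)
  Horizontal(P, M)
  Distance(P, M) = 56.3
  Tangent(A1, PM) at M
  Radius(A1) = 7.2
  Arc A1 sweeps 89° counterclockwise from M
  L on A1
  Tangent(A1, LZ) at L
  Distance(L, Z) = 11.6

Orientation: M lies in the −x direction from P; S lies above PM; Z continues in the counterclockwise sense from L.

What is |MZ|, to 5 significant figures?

20.086

P is at the origin; P and M share the same y with |PM| = 56.3 and M on the −x side, so M = (-56.300, 0.0000). The tangent condition forces SM to be normal to PM, so S = M + (0, 7.2) = (-56.300, 7.2000). On A1, M sits at bearing -90° from S; an 89° counterclockwise sweep puts L at bearing -1°, so L = S + 7.2·(cos -1°, sin -1°) = (-49.101, 7.0743). The tangent condition forces SL to be normal to LZ, so LZ runs along (−sin -1°, cos -1°); with |LZ| = 11.6, Z = (-48.899, 18.673). Then |MZ| = |Z − M| = 20.086.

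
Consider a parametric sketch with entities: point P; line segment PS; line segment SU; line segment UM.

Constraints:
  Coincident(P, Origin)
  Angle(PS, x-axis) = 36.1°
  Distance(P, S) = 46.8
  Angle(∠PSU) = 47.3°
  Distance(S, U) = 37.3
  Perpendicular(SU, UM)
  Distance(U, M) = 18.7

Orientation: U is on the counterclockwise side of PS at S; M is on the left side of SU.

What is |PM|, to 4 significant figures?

16.65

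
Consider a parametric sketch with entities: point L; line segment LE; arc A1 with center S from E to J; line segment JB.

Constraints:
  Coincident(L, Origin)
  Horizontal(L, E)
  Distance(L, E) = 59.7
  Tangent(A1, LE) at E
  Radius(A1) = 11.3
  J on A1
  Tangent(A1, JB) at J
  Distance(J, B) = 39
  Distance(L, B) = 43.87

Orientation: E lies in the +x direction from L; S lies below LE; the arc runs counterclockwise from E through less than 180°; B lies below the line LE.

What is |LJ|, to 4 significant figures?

51.02

Checks: |SJ| = 11.30 ✓; ∠(SJ, JB) = 90.00° ✓; |JB| = 39.00 ✓; |LB| = 43.87 ✓.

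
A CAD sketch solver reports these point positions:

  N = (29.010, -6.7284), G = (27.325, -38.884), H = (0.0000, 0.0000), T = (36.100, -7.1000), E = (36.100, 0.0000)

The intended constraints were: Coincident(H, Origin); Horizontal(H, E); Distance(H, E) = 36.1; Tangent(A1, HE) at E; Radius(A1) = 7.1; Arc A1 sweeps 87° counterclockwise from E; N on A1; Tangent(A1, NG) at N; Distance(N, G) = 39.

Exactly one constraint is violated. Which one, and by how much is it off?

Distance(N, G) = 39 — off by 6.80.

H = (0.00, 0.00) ✓; H.y = 0.00, E.y = 0.00 ✓; |HE| = 36.10 ✓; ∠(TE, EH) = 90.00° ✓; |TE| = 7.100 ✓; bearing(T→N) − bearing(T→E) = 87.00° ✓; |TN| = 7.100 ✓; ∠(TN, NG) = 90.00° ✓; |NG| = 32.20 ✗.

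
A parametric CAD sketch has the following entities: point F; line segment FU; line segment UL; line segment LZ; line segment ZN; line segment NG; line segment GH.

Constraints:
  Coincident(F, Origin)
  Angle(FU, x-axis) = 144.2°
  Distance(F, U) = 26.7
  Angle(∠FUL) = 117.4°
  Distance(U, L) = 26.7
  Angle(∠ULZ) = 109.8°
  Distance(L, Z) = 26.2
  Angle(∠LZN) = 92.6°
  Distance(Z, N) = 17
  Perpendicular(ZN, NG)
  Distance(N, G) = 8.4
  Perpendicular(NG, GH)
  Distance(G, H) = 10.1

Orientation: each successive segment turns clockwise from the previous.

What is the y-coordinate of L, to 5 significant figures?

42.032

F is at the origin; FU runs at 144.2° with length 26.7, so U = (-21.655, 15.618). ∠FUL = 117.4° gives UL at 81.600° from the x-axis; with |UL| = 26.7, L = (-17.755, 42.032). So L.y = 42.032.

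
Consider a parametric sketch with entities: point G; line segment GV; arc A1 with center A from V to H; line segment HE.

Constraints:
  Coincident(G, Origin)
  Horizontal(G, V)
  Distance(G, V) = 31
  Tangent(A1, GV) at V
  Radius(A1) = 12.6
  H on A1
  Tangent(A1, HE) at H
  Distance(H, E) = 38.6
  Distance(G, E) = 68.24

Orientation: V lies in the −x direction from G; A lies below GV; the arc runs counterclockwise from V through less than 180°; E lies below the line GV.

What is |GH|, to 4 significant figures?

45.13

Checks: G.y = 0.00, V.y = 0.00 ✓; |AH| = 12.60 ✓; ∠(AH, HE) = 90.00° ✓; |HE| = 38.60 ✓; |GE| = 68.24 ✓.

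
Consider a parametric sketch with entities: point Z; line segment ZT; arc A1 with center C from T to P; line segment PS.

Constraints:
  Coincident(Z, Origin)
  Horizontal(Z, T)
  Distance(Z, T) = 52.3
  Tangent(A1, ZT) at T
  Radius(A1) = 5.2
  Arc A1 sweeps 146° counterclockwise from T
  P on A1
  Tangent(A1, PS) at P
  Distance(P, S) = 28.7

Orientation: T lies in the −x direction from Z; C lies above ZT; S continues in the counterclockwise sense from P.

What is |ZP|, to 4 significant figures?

50.30

Z is at the origin; Z and T share the same y with |ZT| = 52.3 and T on the −x side, so T = (-52.30, 0.000). Since A1 is tangent to ZT there, CT ⟂ ZT, so C = T + (0, 5.2) = (-52.30, 5.200). On A1, T sits at bearing -90° from C; a 146° counterclockwise sweep puts P at bearing 56°, so P = C + 5.2·(cos 56°, sin 56°) = (-49.39, 9.511). Then |ZP| = |P − Z| = 50.30.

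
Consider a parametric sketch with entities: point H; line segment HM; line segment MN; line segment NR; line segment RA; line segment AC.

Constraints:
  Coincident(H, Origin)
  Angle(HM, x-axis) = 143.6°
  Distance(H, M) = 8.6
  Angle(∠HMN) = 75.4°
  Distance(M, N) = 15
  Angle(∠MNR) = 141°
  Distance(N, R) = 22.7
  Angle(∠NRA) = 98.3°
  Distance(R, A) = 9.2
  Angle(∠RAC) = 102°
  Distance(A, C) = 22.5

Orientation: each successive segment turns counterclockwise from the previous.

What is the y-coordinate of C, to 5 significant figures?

-6.6183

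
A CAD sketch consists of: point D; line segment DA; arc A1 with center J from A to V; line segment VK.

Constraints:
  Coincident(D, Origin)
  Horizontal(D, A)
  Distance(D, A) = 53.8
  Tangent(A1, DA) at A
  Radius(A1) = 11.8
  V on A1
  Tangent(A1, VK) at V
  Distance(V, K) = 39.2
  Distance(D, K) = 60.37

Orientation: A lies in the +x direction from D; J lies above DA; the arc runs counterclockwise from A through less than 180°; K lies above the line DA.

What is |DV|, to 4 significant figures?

65.53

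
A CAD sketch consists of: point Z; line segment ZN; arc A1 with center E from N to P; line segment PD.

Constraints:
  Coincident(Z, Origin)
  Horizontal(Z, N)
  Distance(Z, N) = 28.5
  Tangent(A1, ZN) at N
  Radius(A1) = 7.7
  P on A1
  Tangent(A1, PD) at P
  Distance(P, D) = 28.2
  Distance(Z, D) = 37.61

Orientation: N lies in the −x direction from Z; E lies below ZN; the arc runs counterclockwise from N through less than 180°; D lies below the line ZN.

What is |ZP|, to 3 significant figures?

36.6

Checks: |ZN| = 28.50 ✓; |EP| = 7.700 ✓; ∠(EP, PD) = 90.00° ✓; |PD| = 28.20 ✓; |ZD| = 37.61 ✓.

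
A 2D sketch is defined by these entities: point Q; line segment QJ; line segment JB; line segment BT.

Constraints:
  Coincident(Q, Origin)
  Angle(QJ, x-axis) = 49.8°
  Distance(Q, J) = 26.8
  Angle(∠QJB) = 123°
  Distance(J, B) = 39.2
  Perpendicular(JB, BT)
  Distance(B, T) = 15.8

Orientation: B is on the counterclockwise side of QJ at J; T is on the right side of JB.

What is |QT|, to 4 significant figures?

66.02

Q is at the origin; QJ runs at 49.8° with length 26.8, so J = 26.8·(cos 49.8°, sin 49.8°) = (17.30, 20.47). ∠QJB = 123.0°, so JB runs at 49.8° + (180° − 123.0°) = 106.8° from the x-axis; with |JB| = 39.2, B = J + 39.2·(cos 106.8°, sin 106.8°) = (5.968, 58.00). JB ⟂ BT; with |BT| = 15.8 on the right of JB, T = B + 15.8·(0.9573, 0.2890) = (21.09, 62.56). Then |QT| = |T − Q| = 66.02.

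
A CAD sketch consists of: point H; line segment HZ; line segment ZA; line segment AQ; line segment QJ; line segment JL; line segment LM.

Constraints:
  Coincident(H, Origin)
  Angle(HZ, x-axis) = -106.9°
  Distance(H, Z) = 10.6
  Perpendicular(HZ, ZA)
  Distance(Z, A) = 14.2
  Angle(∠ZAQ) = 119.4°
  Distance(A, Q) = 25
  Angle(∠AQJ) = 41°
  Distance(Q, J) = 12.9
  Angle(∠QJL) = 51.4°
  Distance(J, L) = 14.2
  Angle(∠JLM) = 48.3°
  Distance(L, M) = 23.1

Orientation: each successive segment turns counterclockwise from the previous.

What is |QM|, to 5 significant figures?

11.673

H is at the origin; HZ runs at -106.9° with length 10.6, so Z = (-3.0814, -10.142). The perpendicularity gives ZA at right angles to HZ, so ZA runs at -16.900°; with |ZA| = 14.2, A = (10.505, -14.270). ∠ZAQ = 119.4° gives AQ at 43.700° from the x-axis; with |AQ| = 25.0, Q = (28.579, 3.0019). ∠AQJ = 41.0° gives QJ at -177.30° from the x-axis; with |QJ| = 12.9, J = (15.694, 2.3942). ∠QJL = 51.4° gives JL at -48.700° from the x-axis; with |JL| = 14.2, L = (25.066, -8.2738). ∠JLM = 48.3° gives LM at 83.000° from the x-axis; with |LM| = 23.1, M = (27.881, 14.654). Then |QM| = |M − Q| = 11.673.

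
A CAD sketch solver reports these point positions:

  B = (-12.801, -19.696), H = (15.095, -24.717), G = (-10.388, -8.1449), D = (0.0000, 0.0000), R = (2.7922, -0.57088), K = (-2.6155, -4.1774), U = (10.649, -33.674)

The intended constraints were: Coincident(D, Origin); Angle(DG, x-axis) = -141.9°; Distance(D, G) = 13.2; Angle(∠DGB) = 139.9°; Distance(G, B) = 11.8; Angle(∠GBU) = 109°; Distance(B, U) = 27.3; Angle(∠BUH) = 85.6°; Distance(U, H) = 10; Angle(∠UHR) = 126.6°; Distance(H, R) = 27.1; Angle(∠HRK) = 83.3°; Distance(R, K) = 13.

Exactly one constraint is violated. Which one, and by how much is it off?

Distance(R, K) = 13 — off by 6.50.

D = (0.00, 0.00) ✓; DG at -141.9° ✓; |DG| = 13.20 ✓; ∠DGB = 139.9° ✓; |GB| = 11.80 ✓; ∠GBU = 109.0° ✓; |BU| = 27.30 ✓; ∠BUH = 85.60° ✓; |UH| = 10.00 ✓; ∠UHR = 126.6° ✓; |HR| = 27.10 ✓; ∠HRK = 83.30° ✓; |RK| = 6.500 ✗.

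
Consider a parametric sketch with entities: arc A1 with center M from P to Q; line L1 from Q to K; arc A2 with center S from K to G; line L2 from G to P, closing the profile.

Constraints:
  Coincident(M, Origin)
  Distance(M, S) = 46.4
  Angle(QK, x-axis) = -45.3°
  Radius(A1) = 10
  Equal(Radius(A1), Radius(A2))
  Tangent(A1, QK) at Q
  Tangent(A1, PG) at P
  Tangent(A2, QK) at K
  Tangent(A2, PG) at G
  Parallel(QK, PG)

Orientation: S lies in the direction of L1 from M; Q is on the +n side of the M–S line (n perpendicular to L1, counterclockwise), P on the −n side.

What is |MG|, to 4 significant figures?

47.47

The slot axis is L1's direction at -45.3°, so u = (cos -45.3°, sin -45.3°) = (0.7034, -0.7108) and n = (−sin -45.3°, cos -45.3°) = (0.7108, 0.7034). M is at the origin and S lies 46.4 along u from M, so S = 46.4·u = (32.64, -32.98). Tangency of A1 to both parallel lines with radius 10.0 puts Q and P at M ± 10.0·n: Q = (7.108, 7.034), P = (-7.108, -7.034). Equal radii place K and G the same way about S: K = S + 10.0·n = (39.75, -25.95), G = S − 10.0·n = (25.53, -40.02). Then |MG| = |G − M| = 47.47.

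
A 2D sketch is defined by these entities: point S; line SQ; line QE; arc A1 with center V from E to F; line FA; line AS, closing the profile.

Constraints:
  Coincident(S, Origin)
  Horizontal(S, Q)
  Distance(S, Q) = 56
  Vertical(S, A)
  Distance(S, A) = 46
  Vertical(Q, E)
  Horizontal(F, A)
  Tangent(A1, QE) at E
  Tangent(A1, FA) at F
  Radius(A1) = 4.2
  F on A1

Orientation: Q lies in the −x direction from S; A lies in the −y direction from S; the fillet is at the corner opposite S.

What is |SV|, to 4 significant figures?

66.56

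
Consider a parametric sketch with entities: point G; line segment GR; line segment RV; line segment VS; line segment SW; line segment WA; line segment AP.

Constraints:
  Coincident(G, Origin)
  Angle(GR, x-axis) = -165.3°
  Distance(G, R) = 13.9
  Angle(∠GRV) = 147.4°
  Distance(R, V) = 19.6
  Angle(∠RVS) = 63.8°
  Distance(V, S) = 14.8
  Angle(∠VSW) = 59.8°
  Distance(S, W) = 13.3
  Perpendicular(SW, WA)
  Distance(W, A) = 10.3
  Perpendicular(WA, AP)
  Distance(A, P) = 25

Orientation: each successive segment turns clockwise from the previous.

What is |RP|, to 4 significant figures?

33.03

G is at the origin; GR runs at -165.3° with length 13.9, so R = (-13.45, -3.527). ∠GRV = 147.4° gives RV at 162.1° from the x-axis; with |RV| = 19.6, V = (-32.10, 2.497). ∠RVS = 63.8° gives VS at 45.90° from the x-axis; with |VS| = 14.8, S = (-21.80, 13.13). ∠VSW = 59.8° gives SW at -74.30° from the x-axis; with |SW| = 13.3, W = (-18.20, 0.3214). SW is perpendicular to WA, so WA runs at -164.3°; with |WA| = 10.3, A = (-28.11, -2.466). The perpendicularity gives AP at right angles to WA, so AP runs at 105.7°; with |AP| = 25.0, P = (-34.88, 21.60). Then |RP| = |P − R| = 33.03.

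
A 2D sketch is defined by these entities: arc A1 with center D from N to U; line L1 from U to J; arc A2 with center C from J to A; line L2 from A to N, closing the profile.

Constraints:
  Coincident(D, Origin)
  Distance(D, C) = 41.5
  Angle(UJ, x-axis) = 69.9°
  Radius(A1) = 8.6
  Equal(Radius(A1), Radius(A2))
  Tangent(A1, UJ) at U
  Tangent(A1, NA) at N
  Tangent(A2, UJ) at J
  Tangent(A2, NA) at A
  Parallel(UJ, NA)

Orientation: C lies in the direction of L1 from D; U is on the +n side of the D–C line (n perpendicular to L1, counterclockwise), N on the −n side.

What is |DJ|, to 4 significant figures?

42.38

The slot axis is L1's direction at 69.9°, so u = (cos 69.9°, sin 69.9°) = (0.3437, 0.9391) and n = (−sin 69.9°, cos 69.9°) = (-0.9391, 0.3437). D is at the origin and C lies 41.5 along u from D, so C = 41.5·u = (14.26, 38.97). Tangency of A1 to both parallel lines with radius 8.6 puts U and N at D ± 8.6·n: U = (-8.076, 2.955), N = (8.076, -2.955). Equal radii place J and A the same way about C: J = C + 8.6·n = (6.186, 41.93), A = C − 8.6·n = (22.34, 36.02). Then |DJ| = |J − D| = 42.38.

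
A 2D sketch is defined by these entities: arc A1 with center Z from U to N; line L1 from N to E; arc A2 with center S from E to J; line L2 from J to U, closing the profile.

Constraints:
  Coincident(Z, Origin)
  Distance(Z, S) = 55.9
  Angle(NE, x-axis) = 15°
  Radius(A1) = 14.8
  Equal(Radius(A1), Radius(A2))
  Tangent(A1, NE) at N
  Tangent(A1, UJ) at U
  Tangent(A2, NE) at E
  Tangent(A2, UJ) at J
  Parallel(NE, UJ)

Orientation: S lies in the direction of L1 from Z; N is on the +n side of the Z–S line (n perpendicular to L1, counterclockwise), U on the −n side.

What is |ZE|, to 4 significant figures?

57.83

Tangency of A1 to both parallel lines with radius 14.8 puts N and U at Z ± 14.8·n: N = (-3.831, 14.30), U = (3.831, -14.30). Equal radii place E and J the same way about S: E = S + 14.8·n = (50.16, 28.76), J = S − 14.8·n = (57.83, 0.1723). Then |ZE| = |E − Z| = 57.83.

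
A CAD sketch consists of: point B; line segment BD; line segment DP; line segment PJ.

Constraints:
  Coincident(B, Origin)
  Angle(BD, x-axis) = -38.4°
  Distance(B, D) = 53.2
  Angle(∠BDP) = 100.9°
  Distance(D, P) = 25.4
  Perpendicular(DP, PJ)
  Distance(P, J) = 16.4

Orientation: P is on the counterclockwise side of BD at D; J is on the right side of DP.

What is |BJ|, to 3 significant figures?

77.3

∠BDP = 100.9°, so DP runs at -38.4° + (180° − 100.9°) = 40.7° from the x-axis; with |DP| = 25.4, P = D + 25.4·(cos 40.7°, sin 40.7°) = (60.9, -16.5). DP is perpendicular to PJ; with |PJ| = 16.4 on the right of DP, J = P + 16.4·(0.652, -0.758) = (71.6, -28.9). Then |BJ| = |J − B| = 77.3.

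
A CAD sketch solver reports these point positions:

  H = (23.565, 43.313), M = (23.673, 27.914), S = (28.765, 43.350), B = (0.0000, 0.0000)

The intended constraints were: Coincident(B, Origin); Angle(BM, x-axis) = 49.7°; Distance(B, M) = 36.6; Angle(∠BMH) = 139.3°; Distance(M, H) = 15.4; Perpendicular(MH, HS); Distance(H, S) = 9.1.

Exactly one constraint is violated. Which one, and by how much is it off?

Distance(H, S) = 9.1 — off by 3.90.

B = (0.00, 0.00) ✓; BM at 49.70° ✓; |BM| = 36.60 ✓; ∠BMH = 139.3° ✓; |MH| = 15.40 ✓; ∠(MH, HS) = 89.99° ✓; |HS| = 5.200 ✗.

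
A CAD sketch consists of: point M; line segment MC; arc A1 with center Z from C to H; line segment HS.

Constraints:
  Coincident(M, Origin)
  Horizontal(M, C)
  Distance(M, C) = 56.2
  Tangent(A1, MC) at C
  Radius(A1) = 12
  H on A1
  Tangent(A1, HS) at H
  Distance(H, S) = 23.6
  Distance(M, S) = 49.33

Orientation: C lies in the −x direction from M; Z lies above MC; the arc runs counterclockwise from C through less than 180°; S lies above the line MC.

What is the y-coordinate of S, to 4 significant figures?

31.33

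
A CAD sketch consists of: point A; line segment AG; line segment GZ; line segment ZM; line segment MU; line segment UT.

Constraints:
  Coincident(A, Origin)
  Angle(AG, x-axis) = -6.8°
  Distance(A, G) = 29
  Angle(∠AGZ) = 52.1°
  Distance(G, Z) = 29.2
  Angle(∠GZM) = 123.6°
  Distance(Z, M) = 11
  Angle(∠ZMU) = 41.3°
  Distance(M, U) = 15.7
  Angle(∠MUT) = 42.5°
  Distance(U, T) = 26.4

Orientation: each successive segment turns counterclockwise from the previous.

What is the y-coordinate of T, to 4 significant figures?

37.53

A is at the origin; AG runs at -6.8° with length 29.0, so G = (28.80, -3.434). ∠AGZ = 52.1° gives GZ at 121.1° from the x-axis; with |GZ| = 29.2, Z = (13.71, 21.57). ∠GZM = 123.6° gives ZM at 177.5° from the x-axis; with |ZM| = 11.0, M = (2.724, 22.05). ∠ZMU = 41.3° gives MU at -43.80° from the x-axis; with |MU| = 15.7, U = (14.06, 11.18). ∠MUT = 42.5° gives UT at 93.70° from the x-axis; with |UT| = 26.4, T = (12.35, 37.53). So T.y = 37.53.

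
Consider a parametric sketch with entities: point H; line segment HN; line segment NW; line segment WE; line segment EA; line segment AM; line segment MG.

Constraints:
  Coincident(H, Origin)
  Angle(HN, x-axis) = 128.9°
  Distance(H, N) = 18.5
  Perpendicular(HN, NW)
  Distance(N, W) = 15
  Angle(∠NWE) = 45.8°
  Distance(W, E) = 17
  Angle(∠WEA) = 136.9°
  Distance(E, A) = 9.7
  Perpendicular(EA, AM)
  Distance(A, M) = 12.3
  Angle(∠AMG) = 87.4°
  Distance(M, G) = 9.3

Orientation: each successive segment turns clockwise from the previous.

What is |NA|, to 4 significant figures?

14.24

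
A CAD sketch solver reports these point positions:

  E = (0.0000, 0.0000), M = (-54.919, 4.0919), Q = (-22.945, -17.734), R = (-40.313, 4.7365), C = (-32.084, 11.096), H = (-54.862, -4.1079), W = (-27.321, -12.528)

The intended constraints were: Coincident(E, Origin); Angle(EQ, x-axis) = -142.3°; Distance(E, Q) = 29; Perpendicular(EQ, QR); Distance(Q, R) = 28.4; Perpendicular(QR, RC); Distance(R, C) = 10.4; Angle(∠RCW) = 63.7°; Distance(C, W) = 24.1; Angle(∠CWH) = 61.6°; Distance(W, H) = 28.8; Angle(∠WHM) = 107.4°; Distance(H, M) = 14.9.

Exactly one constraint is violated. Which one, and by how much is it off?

Distance(H, M) = 14.9 — off by 6.70.

E = (0.00, 0.00) ✓; EQ at -142.3° ✓; |EQ| = 29.00 ✓; ∠(EQ, QR) = 90.00° ✓; |QR| = 28.40 ✓; ∠(QR, RC) = 90.00° ✓; |RC| = 10.40 ✓; ∠RCW = 63.70° ✓; |CW| = 24.10 ✓; ∠CWH = 61.60° ✓; |WH| = 28.80 ✓; ∠WHM = 107.4° ✓; |HM| = 8.200 ✗.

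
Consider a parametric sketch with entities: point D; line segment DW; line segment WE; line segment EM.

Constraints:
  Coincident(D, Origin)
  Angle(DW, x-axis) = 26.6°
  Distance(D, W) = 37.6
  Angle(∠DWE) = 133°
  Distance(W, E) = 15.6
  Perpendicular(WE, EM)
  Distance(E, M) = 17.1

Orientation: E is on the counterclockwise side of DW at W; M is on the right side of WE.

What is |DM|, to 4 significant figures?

60.75

D is at the origin; DW runs at 26.6° with length 37.6, so W = 37.6·(cos 26.6°, sin 26.6°) = (33.62, 16.84). ∠DWE = 133.0°, so WE runs at 26.6° + (180° − 133.0°) = 73.60° from the x-axis; with |WE| = 15.6, E = W + 15.6·(cos 73.60°, sin 73.60°) = (38.02, 31.80). WE is perpendicular to EM; with |EM| = 17.1 on the right of WE, M = E + 17.1·(0.9593, -0.2823) = (54.43, 26.97). Then |DM| = |M − D| = 60.75.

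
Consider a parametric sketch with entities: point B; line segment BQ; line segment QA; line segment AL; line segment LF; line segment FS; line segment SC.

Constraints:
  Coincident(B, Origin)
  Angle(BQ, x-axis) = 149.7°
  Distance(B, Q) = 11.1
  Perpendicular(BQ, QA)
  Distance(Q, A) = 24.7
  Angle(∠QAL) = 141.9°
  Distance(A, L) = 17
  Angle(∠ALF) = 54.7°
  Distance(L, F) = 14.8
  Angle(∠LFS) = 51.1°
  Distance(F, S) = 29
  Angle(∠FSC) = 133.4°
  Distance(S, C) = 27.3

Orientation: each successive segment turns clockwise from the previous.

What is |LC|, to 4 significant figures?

39.35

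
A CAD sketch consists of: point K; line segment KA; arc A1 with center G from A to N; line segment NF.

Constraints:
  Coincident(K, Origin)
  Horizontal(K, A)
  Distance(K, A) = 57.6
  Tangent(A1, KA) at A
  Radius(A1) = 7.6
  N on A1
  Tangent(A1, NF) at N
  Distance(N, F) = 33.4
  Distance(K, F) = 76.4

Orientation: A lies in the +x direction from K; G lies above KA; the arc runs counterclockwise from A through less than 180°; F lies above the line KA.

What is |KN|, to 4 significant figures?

65.66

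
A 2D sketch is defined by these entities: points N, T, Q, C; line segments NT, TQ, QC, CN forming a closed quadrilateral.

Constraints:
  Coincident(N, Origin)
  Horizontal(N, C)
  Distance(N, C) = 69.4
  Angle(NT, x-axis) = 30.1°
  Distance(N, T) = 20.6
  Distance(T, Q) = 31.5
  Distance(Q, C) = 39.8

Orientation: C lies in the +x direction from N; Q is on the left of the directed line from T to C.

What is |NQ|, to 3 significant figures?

52.0

N is at the origin; N and C share the same y with |NC| = 69.4 and C in +x, so C = (69.4, 0). NT runs at 30.1° with |NT| = 20.6, so T = (17.8, 10.3). Q is determined by |TQ| = 31.5 and |QC| = 39.8 together: it lies at the intersection of circle(T, 31.5) and circle(C, 39.8). With |TC| = 52.6, the foot of the radical line on TC is 20.7 from T and the perpendicular offset is √(31.5² − 20.7²) = 23.8. Taking the left-of-TC solution: Q = (42.8, 29.6).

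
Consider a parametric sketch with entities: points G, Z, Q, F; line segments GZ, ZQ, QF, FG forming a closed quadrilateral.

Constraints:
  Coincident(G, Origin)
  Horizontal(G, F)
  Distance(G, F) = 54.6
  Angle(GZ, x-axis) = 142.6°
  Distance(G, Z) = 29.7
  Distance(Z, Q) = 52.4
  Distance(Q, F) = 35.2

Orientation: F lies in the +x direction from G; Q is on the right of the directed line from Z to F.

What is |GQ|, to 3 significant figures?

23.0

Checks: |ZQ| = 52.40 ✓; |QF| = 35.20 ✓.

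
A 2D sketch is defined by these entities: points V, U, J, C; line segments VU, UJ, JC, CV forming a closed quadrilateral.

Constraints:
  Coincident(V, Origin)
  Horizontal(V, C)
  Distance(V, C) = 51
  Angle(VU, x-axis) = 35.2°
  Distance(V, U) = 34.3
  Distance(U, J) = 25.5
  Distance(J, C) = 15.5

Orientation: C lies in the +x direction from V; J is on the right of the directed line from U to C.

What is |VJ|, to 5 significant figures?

36.406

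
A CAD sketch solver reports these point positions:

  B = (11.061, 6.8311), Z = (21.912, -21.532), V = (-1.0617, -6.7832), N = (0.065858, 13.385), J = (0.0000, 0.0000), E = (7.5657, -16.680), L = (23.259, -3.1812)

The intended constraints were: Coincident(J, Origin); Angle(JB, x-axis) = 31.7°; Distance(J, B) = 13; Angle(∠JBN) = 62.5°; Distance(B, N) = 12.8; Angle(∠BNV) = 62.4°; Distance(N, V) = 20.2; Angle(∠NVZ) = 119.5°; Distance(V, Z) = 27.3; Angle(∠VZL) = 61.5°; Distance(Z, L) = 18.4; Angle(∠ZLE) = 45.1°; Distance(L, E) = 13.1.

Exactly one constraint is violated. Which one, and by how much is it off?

Distance(L, E) = 13.1 — off by 7.60.

J = (0.00, 0.00) ✓; JB at 31.70° ✓; |JB| = 13.00 ✓; ∠JBN = 62.50° ✓; |BN| = 12.80 ✓; ∠BNV = 62.40° ✓; |NV| = 20.20 ✓; ∠NVZ = 119.5° ✓; |VZ| = 27.30 ✓; ∠VZL = 61.50° ✓; |ZL| = 18.40 ✓; ∠ZLE = 45.10° ✓; |LE| = 20.70 ✗.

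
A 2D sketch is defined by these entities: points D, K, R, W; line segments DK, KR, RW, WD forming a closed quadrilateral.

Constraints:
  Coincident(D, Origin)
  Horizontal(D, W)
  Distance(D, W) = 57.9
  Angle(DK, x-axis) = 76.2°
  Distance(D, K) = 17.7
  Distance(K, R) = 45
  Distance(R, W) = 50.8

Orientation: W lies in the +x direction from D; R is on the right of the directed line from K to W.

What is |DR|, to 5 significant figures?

30.346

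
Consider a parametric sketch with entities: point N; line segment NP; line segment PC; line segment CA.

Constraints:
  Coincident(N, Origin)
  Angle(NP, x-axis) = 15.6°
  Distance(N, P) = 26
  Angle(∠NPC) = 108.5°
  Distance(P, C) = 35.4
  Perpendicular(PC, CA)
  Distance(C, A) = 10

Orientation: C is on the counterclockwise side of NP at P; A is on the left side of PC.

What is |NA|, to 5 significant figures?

46.045

∠NPC = 108.5°, so PC runs at 15.6° + (180° − 108.5°) = 87.100° from the x-axis; with |PC| = 35.4, C = P + 35.4·(cos 87.100°, sin 87.100°) = (26.833, 42.347). The perpendicularity gives CA at right angles to PC; with |CA| = 10.0 on the left of PC, A = C + 10.0·(-0.99872, 0.050593) = (16.846, 42.853). Then |NA| = |A − N| = 46.045.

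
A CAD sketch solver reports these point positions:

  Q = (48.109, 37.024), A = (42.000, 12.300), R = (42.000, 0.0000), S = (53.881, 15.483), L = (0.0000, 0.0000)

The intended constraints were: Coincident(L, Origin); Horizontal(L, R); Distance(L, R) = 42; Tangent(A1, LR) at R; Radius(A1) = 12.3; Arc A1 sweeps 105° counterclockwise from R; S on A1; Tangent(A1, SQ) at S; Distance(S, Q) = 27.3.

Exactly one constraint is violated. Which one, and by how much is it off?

Distance(S, Q) = 27.3 — off by 5.00.

L = (0.00, 0.00) ✓; L.y = 0.00, R.y = 0.00 ✓; |LR| = 42.00 ✓; ∠(AR, RL) = 90.00° ✓; |AR| = 12.30 ✓; bearing(A→S) − bearing(A→R) = 105.0° ✓; |AS| = 12.30 ✓; ∠(AS, SQ) = 90.00° ✓; |SQ| = 22.30 ✗.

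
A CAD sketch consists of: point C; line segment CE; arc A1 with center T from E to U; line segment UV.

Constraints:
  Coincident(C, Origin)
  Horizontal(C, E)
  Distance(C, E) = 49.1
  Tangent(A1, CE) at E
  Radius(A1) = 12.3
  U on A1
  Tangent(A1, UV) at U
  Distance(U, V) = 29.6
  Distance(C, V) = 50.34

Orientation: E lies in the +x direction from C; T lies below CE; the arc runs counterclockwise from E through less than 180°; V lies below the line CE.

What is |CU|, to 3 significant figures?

38.3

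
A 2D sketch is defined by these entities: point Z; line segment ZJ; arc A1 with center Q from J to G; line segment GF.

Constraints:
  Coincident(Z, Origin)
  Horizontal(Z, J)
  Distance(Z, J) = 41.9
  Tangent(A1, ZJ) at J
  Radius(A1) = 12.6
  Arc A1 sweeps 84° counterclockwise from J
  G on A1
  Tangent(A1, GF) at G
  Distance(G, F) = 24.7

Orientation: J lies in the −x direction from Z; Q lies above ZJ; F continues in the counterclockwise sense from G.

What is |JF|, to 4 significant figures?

38.90

On A1, J sits at bearing -90° from Q; an 84° counterclockwise sweep puts G at bearing -6°, so G = Q + 12.6·(cos -6°, sin -6°) = (-29.37, 11.28). Tangency of A1 to GF means the radius QG is perpendicular to GF, so GF runs along (−sin -6°, cos -6°); with |GF| = 24.7, F = (-26.79, 35.85). Then |JF| = |F − J| = 38.90.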